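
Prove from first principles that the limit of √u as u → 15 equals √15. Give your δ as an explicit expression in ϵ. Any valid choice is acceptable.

Fix ϵ > 0. We want δ > 0 such that 0 < |u − 15| < δ implies |√u − √15| < ϵ.
Multiplying by the conjugate, |√u − √15| = |u − 15|/(√u + √15).
Restrict δ ≤ 15 so that |u − 15| < 15 forces u > 0, and then √u + √15 > √15.
Hence |√u − √15| < |u − 15|/√15, which is < ϵ once |u − 15| < √15·ϵ.
Take δ = min(15, √15·ϵ). If 0 < |u − 15| < δ then u > 0 and |√u − √15| < |u − 15|/√15 < ϵ.

δ = min(15, √15·ϵ)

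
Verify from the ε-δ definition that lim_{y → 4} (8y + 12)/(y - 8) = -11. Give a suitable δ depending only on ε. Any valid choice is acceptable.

Fix ε > 0. We want δ > 0 with 0 < |y − 4| < δ ⇒ |(8y + 12)/(y - 8) + 11| < ε.
Combining over a common denominator, (8y + 12)/(y - 8) + 11 = [(8y + 12)·(-4) − 44·(y - 8)] / [(-4)·(y - 8)] = -76(y − 4) / ((-4)(y - 8)).
So |(8y + 12)/(y - 8) + 11| = 76|y − 4| / (4·|y − 8|).
Restrict δ ≤ 2. Then |y − 4| < 2 gives |y − 8| = |(y − 4) + (-4)| ≥ 4 − 2 = 2.
Hence |(8y + 12)/(y - 8) + 11| < 76|y − 4|/(4·2) = (19/2)|y − 4|, which is < ε once |y − 4| < (2/19)ε.
Take δ = min(2, (2/19)ε). Then 0 < |y − 4| < δ forces both bounds, so |(8y + 12)/(y - 8) + 11| < ε.

δ = min(2, (2/19)ε)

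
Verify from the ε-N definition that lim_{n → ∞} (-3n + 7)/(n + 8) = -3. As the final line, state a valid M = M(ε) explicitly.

Let ε > 0 be given. For n ≥ 1, |(-3n + 7)/(n + 8) + 3| = |31|/((n + 8)) = 31/((n + 8)).
Since n + 8 ≥ n for n ≥ 1, this is ≤ 31/(n) = 31/n.
So |(-3n + 7)/(n + 8) + 3| < ε whenever n > 31/ε.
Take M = 31/ε. If n > M then |(-3n + 7)/(n + 8) + 3| ≤ 31/n < ε.

M = 31/ε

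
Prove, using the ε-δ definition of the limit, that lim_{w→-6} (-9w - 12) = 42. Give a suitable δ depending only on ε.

Let ε > 0 be given. We need δ > 0 so that 0 < |w + 6| < δ implies |(-9w - 12) − 42| < ε.
Since (-9w - 12) − 42 = -9(w + 6), we have |(-9w - 12) − 42| = 9|w + 6|.
Thus it suffices that |w + 6| < ε/9.
Choosing δ = ε/9 gives |(-9w - 12) − 42| = 9|w + 6| < ε whenever |w + 6| < δ.

δ = ε/9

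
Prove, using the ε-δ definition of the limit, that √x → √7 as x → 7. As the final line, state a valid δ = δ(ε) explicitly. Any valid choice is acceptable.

Let ε > 0. We want δ > 0 such that 0 < |x − 7| < δ implies |√x − √7| < ε.
Rationalise: √x − √7 = (x − 7)/(√x + √7), so |√x − √7| = |x − 7|/(√x + √7).
Restrict δ ≤ 7 so that |x − 7| < 7 forces x > 0, and then √x + √7 > √7.
Hence |√x − √7| < |x − 7|/√7, which is < ε once |x − 7| < √7·ε.
Take δ = min(7, √7·ε). If 0 < |x − 7| < δ then x > 0 and |√x − √7| < |x − 7|/√7 < ε.

δ = min(7, √7·ε)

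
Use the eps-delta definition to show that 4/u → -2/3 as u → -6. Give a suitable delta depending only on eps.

Fix eps > 0. We seek delta > 0 such that 0 < |u + 6| < delta implies |4/u + 2/3| < eps.
|4/u + 2/3| = 4·|-6 − u|/(6·|u|) = 4|u + 6|/(6|u|).
Require delta ≤ 3 so that |u| > 6 − 3 = 3, hence 6|u| > 18.
Then |4/u + 2/3| < 4|u + 6|/18, which is < eps when |u + 6| < (9/2)eps.
Take delta = min(3, (9/2)eps). Then 0 < |u + 6| < delta gives both |u + 6| < 3 and |u + 6| < (9/2)eps, so |4/u + 2/3| < eps.

delta = min(3, (9/2)eps)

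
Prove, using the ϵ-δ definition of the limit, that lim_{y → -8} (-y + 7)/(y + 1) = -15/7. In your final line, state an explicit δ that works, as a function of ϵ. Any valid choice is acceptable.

Let ϵ > 0. We want δ > 0 with 0 < |y + 8| < δ ⇒ |(-y + 7)/(y + 1) + 15/7| < ϵ.
Combining over a common denominator, (-y + 7)/(y + 1) + 15/7 = [(-y + 7)·(-7) − 15·(y + 1)] / [(-7)·(y + 1)] = -8(y + 8) / ((-7)(y + 1)).
So |(-y + 7)/(y + 1) + 15/7| = 8|y + 8| / (7·|y + 1|).
Require δ ≤ 7/2, so |y + 1| ≥ |-7| − |y + 8| > 7 − 7/2 = 7/2.
Hence |(-y + 7)/(y + 1) + 15/7| < 8|y + 8|/(7·(7/2)) = (16/49)|y + 8|, which is < ϵ once |y + 8| < (49/16)ϵ.
Take δ = min(7/2, (49/16)ϵ). Then 0 < |y + 8| < δ forces both bounds, so |(-y + 7)/(y + 1) + 15/7| < ϵ.

δ = min(7/2, (49/16)ϵ)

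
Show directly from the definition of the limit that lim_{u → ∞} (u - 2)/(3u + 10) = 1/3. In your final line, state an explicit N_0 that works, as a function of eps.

Let eps > 0 be given. We seek N_0 > 0 such that u > N_0 implies |(u - 2)/(3u + 10) − (1/3)| < eps.
(u - 2)/(3u + 10) − (1/3) = (3(u - 2) − (3u + 10)) / (3(3u + 10)) = -16/(3(3u + 10)).
For u > 0 we have 3u + 10 > 3u, so |(u - 2)/(3u + 10) − (1/3)| = 16/(3(3u + 10)) < 16/(3·3u) = (16/9)/u.
Thus |(u - 2)/(3u + 10) − (1/3)| < eps whenever u > (16/9)/eps.
Take N_0 = (16/9)/eps. If u > N_0 then |(u - 2)/(3u + 10) − (1/3)| < (16/9)/u < eps.

N_0 = (16/9)/eps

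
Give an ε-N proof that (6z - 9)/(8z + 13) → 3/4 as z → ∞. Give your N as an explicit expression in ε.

N = (75/32)/ε

Let ε > 0 be given. We seek N > 0 such that z > N implies |(6z - 9)/(8z + 13) − (3/4)| < ε.
(6z - 9)/(8z + 13) − (3/4) = (8(6z - 9) − 6(8z + 13)) / (8(8z + 13)) = -150/(8(8z + 13)).
For z > 0 we have 8z + 13 > 8z, so |(6z - 9)/(8z + 13) − (3/4)| = 150/(8(8z + 13)) < 150/(8·8z) = (75/32)/z.
Thus |(6z - 9)/(8z + 13) − (3/4)| < ε whenever z > (75/32)/ε.
Take N = (75/32)/ε. If z > N then |(6z - 9)/(8z + 13) − (3/4)| < (75/32)/z < ε.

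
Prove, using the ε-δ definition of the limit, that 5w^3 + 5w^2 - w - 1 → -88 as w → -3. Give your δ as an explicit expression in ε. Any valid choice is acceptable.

δ = min(1, ε/149)

Suppose ε > 0. We want δ > 0 such that 0 < |w + 3| < δ implies |(5w^3 + 5w^2 - w - 1) + 88| < ε.
(5w^3 + 5w^2 - w - 1) + 88 = 5w^3 + 5w^2 - w + 87 = (w + 3)(5w^2 - 10w + 29).
So |(5w^3 + 5w^2 - w - 1) + 88| = |w + 3|·|5w^2 - 10w + 29|.
Assume first that |w + 3| < 1, so |w| < 4. Then |5w^2 - 10w + 29| ≤ 5·4^2 + 10·4 + 29 = 149.
Hence |(5w^3 + 5w^2 - w - 1) + 88| ≤ 149|w + 3| < ε provided |w + 3| < ε/149.
Take δ = min(1, ε/149). Then 0 < |w + 3| < δ gives both |w + 3| < 1 and |w + 3| < ε/149, so |(5w^3 + 5w^2 - w - 1) + 88| < ε.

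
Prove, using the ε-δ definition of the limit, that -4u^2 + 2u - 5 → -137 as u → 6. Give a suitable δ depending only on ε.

Fix ε > 0. We want δ > 0 such that 0 < |u − 6| < δ implies |(-4u^2 + 2u - 5) + 137| < ε.
(-4u^2 + 2u - 5) + 137 = -4u^2 + 2u + 132 = (u − 6)(-4u - 22).
So |(-4u^2 + 2u - 5) + 137| = |u − 6|·|-4u - 22|.
Assume first that |u − 6| < 1, so |u| < 7. Then |-4u - 22| ≤ 4·7 + 22 = 50.
Hence |(-4u^2 + 2u - 5) + 137| ≤ 50|u − 6| < ε provided |u − 6| < ε/50.
Choosing δ = min(1, ε/50) ensures both conditions, hence |(-4u^2 + 2u - 5) + 137| < ε.

δ = min(1, ε/50)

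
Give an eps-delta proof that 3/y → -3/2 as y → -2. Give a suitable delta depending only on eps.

Let eps > 0 be given. We seek delta > 0 such that 0 < |y + 2| < delta implies |3/y + 3/2| < eps.
|3/y + 3/2| = 3·|-2 − y|/(2·|y|) = 3|y + 2|/(2|y|).
Require delta ≤ 1 so that |y| > 2 − 1 = 1, hence 2|y| > 2.
Then |3/y + 3/2| < 3|y + 2|/2, which is < eps when |y + 2| < (2/3)eps.
Take delta = min(1, (2/3)eps). Then 0 < |y + 2| < delta gives both |y + 2| < 1 and |y + 2| < (2/3)eps, so |3/y + 3/2| < eps.

delta = min(1, (2/3)eps)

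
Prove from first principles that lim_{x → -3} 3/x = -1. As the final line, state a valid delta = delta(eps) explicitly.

delta = min(3/2, (3/2)eps)

Suppose eps > 0. We seek delta > 0 such that 0 < |x + 3| < delta implies |3/x + 1| < eps.
|3/x + 1| = 3·|-3 − x|/(3·|x|) = 3|x + 3|/(3|x|).
Require delta ≤ 3/2 so that |x| > 3 − 3/2 = 3/2, hence 3|x| > 9/2.
Then |3/x + 1| < 3|x + 3|/(9/2), which is < eps when |x + 3| < (3/2)eps.
Take delta = min(3/2, (3/2)eps). Then 0 < |x + 3| < delta gives both |x + 3| < 3/2 and |x + 3| < (3/2)eps, so |3/x + 1| < eps.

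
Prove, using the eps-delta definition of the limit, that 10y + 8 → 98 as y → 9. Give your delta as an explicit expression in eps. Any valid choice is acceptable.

Let eps > 0. We need delta > 0 so that 0 < |y − 9| < delta implies |(10y + 8) − 98| < eps.
|(10y + 8) − 98| = |10y - 90| = 10|y − 9|.
So 10|y − 9| < eps exactly when |y − 9| < eps/10.
Take delta = eps/10. If 0 < |y − 9| < delta then |(10y + 8) − 98| = 10|y − 9| < 10·(eps/10) = eps.

delta = eps/10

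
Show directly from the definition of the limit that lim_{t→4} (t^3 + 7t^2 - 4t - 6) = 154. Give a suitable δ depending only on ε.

δ = min(2, ε/142)

Fix ε > 0. We want δ > 0 such that 0 < |t − 4| < δ implies |(t^3 + 7t^2 - 4t - 6) − 154| < ε.
(t^3 + 7t^2 - 4t - 6) − 154 = t^3 + 7t^2 - 4t - 160 = (t − 4)(t^2 + 11t + 40).
So |(t^3 + 7t^2 - 4t - 6) − 154| = |t − 4|·|t^2 + 11t + 40|.
Require δ ≤ 2. Then |t − 4| < 2 gives |t| < 6, and by the triangle inequality |t^2 + 11t + 40| ≤ 6^2 + 11·6 + 40 = 142.
Hence |(t^3 + 7t^2 - 4t - 6) − 154| ≤ 142|t − 4| < ε provided |t − 4| < ε/142.
Take δ = min(2, ε/142). Then 0 < |t − 4| < δ gives both |t − 4| < 2 and |t − 4| < ε/142, so |(t^3 + 7t^2 - 4t - 6) − 154| < ε.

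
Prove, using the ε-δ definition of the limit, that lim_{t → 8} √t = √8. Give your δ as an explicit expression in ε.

Let ε > 0. We want δ > 0 such that 0 < |t − 8| < δ implies |√t − √8| < ε.
Multiplying by the conjugate, |√t − √8| = |t − 8|/(√t + √8).
Restrict δ ≤ 8 so that |t − 8| < 8 forces t > 0, and then √t + √8 > √8.
Hence |√t − √8| < |t − 8|/√8, which is < ε once |t − 8| < √8·ε.
Take δ = min(8, √8·ε). If 0 < |t − 8| < δ then t > 0 and |√t − √8| < |t − 8|/√8 < ε.

δ = min(8, √8·ε)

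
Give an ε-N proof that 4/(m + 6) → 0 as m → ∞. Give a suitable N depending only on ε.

Let ε > 0 be given. For m ≥ 1, |4/(m + 6) − 0| = 4/(m + 6) ≤ 4/m.
We need 4/m < ε, i.e. m > 4/ε.
Take N = 4/ε. If m > N then |4/(m + 6)| ≤ 4/m < ε.

N = 4/ε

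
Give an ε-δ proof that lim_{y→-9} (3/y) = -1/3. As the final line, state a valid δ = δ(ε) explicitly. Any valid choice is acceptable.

δ = min(9/2, (27/2)ε)

Let ε > 0 be given. We seek δ > 0 such that 0 < |y + 9| < δ implies |3/y + 1/3| < ε.
|3/y + 1/3| = 3·|-9 − y|/(9·|y|) = 3|y + 9|/(9|y|).
Restrict δ ≤ 9/2. Then |y + 9| < 9/2 gives |y| > 9/2, so 9|y| > 81/2.
Then |3/y + 1/3| < 3|y + 9|/(81/2), which is < ε when |y + 9| < (27/2)ε.
Take δ = min(9/2, (27/2)ε). Then 0 < |y + 9| < δ gives both |y + 9| < 9/2 and |y + 9| < (27/2)ε, so |3/y + 1/3| < ε.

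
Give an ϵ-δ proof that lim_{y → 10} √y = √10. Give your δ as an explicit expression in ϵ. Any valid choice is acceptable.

δ = min(10, √10·ϵ)

Let ϵ > 0. We want δ > 0 such that 0 < |y − 10| < δ implies |√y − √10| < ϵ.
Multiplying by the conjugate, |√y − √10| = |y − 10|/(√y + √10).
Restrict δ ≤ 10 so that |y − 10| < 10 forces y > 0, and then √y + √10 > √10.
Hence |√y − √10| < |y − 10|/√10, which is < ϵ once |y − 10| < √10·ϵ.
Take δ = min(10, √10·ϵ). If 0 < |y − 10| < δ then y > 0 and |√y − √10| < |y − 10|/√10 < ϵ.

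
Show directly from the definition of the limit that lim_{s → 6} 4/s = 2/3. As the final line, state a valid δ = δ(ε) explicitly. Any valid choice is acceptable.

δ = min(3, (9/2)ε)

Fix ε > 0. We seek δ > 0 such that 0 < |s − 6| < δ implies |4/s − (2/3)| < ε.
|4/s − (2/3)| = 4·|6 − s|/(6·|s|) = 4|s − 6|/(6|s|).
Restrict δ ≤ 3. Then |s − 6| < 3 gives |s| > 3, so 6|s| > 18.
Then |4/s − (2/3)| < 4|s − 6|/18, which is < ε when |s − 6| < (9/2)ε.
Take δ = min(3, (9/2)ε). Then 0 < |s − 6| < δ gives both |s − 6| < 3 and |s − 6| < (9/2)ε, so |4/s − (2/3)| < ε.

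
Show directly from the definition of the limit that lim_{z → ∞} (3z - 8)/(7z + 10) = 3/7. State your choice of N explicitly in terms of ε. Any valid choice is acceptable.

N = (86/49)/ε

Let ε > 0. We seek N > 0 such that z > N implies |(3z - 8)/(7z + 10) − (3/7)| < ε.
(3z - 8)/(7z + 10) − (3/7) = (7(3z - 8) − 3(7z + 10)) / (7(7z + 10)) = -86/(7(7z + 10)).
For z > 0 we have 7z + 10 > 7z, so |(3z - 8)/(7z + 10) − (3/7)| = 86/(7(7z + 10)) < 86/(7·7z) = (86/49)/z.
Thus |(3z - 8)/(7z + 10) − (3/7)| < ε whenever z > (86/49)/ε.
Take N = (86/49)/ε. If z > N then |(3z - 8)/(7z + 10) − (3/7)| < (86/49)/z < ε.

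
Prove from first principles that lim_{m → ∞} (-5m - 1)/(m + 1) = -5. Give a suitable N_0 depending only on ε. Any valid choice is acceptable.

N_0 = 4/ε

Fix ε > 0. For m ≥ 1, |(-5m - 1)/(m + 1) + 5| = |4|/((m + 1)) = 4/((m + 1)).
Since m + 1 ≥ m for m ≥ 1, this is ≤ 4/(m) = 4/m.
So |(-5m - 1)/(m + 1) + 5| < ε whenever m > 4/ε.
Take N_0 = 4/ε. If m > N_0 then |(-5m - 1)/(m + 1) + 5| ≤ 4/m < ε.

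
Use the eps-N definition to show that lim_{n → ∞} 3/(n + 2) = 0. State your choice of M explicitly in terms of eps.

Let eps > 0. For n ≥ 1, |3/(n + 2) − 0| = 3/(n + 2) ≤ 3/n.
We need 3/n < eps, i.e. n > 3/eps.
Take M = 3/eps. If n > M then |3/(n + 2)| ≤ 3/n < eps.

M = 3/eps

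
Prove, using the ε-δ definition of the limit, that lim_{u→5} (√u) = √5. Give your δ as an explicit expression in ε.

δ = min(5, √5·ε)

Fix ε > 0. We want δ > 0 such that 0 < |u − 5| < δ implies |√u − √5| < ε.
Multiplying by the conjugate, |√u − √5| = |u − 5|/(√u + √5).
Restrict δ ≤ 5 so that |u − 5| < 5 forces u > 0, and then √u + √5 > √5.
Hence |√u − √5| < |u − 5|/√5, which is < ε once |u − 5| < √5·ε.
Take δ = min(5, √5·ε). If 0 < |u − 5| < δ then u > 0 and |√u − √5| < |u − 5|/√5 < ε.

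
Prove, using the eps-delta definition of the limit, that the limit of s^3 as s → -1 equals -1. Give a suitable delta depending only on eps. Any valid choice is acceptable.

delta = min(1, eps/7)

Let eps > 0. We seek delta > 0 with 0 < |s + 1| < delta ⇒ |s^3 + 1| < eps.
Factor: s^3 + 1 = (s + 1)(s^2 - s + 1), so |s^3 + 1| = |s + 1|·|s^2 - s + 1|.
Impose delta ≤ 1 so that |s| < 2; then |s^2 - s + 1| ≤ 7.
Hence |s^3 + 1| ≤ 7|s + 1|, which is < eps once |s + 1| < eps/7.
Take delta = min(1, eps/7). If 0 < |s + 1| < delta then both bounds hold and |s^3 + 1| ≤ 7|s + 1| < 7·(eps/7) = eps.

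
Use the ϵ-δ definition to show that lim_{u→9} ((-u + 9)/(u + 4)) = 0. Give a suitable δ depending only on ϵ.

δ = min(13/2, (13/2)ϵ)

Fix ϵ > 0. We want δ > 0 with 0 < |u − 9| < δ ⇒ |(-u + 9)/(u + 4) − 0| < ϵ.
Combining over a common denominator, (-u + 9)/(u + 4) − 0 = [(-u + 9)·13 − 0·(u + 4)] / [13·(u + 4)] = -13(u − 9) / (13(u + 4)).
So |(-u + 9)/(u + 4) − 0| = 13|u − 9| / (13·|u + 4|).
Require δ ≤ 13/2, so |u + 4| ≥ |13| − |u − 9| > 13 − 13/2 = 13/2.
Hence |(-u + 9)/(u + 4) − 0| < 13|u − 9|/(13·(13/2)) = (2/13)|u − 9|, which is < ϵ once |u − 9| < (13/2)ϵ.
Take δ = min(13/2, (13/2)ϵ). Then 0 < |u − 9| < δ forces both bounds, so |(-u + 9)/(u + 4) − 0| < ϵ.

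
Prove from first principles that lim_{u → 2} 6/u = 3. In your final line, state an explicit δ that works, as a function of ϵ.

Fix ϵ > 0. We seek δ > 0 such that 0 < |u − 2| < δ implies |6/u − 3| < ϵ.
|6/u − 3| = 6·|2 − u|/(2·|u|) = 6|u − 2|/(2|u|).
Restrict δ ≤ 1. Then |u − 2| < 1 gives |u| > 1, so 2|u| > 2.
Then |6/u − 3| < 6|u − 2|/2, which is < ϵ when |u − 2| < (1/3)ϵ.
Take δ = min(1, (1/3)ϵ). Then 0 < |u − 2| < δ gives both |u − 2| < 1 and |u − 2| < (1/3)ϵ, so |6/u − 3| < ϵ.

δ = min(1, (1/3)ϵ)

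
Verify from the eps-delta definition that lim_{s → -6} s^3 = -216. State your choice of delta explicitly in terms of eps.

delta = min(2, eps/148)

Let eps > 0. We seek delta > 0 with 0 < |s + 6| < delta ⇒ |s^3 + 216| < eps.
Factor: s^3 + 216 = (s + 6)(s^2 - 6s + 36), so |s^3 + 216| = |s + 6|·|s^2 - 6s + 36|.
Impose delta ≤ 2 so that |s| < 8; then |s^2 - 6s + 36| ≤ 148.
Hence |s^3 + 216| ≤ 148|s + 6|, which is < eps once |s + 6| < eps/148.
Take delta = min(2, eps/148). If 0 < |s + 6| < delta then both bounds hold and |s^3 + 216| ≤ 148|s + 6| < 148·(eps/148) = eps.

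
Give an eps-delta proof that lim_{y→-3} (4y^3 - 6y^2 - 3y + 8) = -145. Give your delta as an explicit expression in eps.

delta = min(2, eps/241)

Let eps > 0 be given. We want delta > 0 such that 0 < |y + 3| < delta implies |(4y^3 - 6y^2 - 3y + 8) + 145| < eps.
(4y^3 - 6y^2 - 3y + 8) + 145 = 4y^3 - 6y^2 - 3y + 153 = (y + 3)(4y^2 - 18y + 51).
So |(4y^3 - 6y^2 - 3y + 8) + 145| = |y + 3|·|4y^2 - 18y + 51|.
Require delta ≤ 2. Then |y + 3| < 2 gives |y| < 5, and by the triangle inequality |4y^2 - 18y + 51| ≤ 4·5^2 + 18·5 + 51 = 241.
Hence |(4y^3 - 6y^2 - 3y + 8) + 145| ≤ 241|y + 3| < eps provided |y + 3| < eps/241.
Take delta = min(2, eps/241). Then 0 < |y + 3| < delta gives both |y + 3| < 2 and |y + 3| < eps/241, so |(4y^3 - 6y^2 - 3y + 8) + 145| < eps.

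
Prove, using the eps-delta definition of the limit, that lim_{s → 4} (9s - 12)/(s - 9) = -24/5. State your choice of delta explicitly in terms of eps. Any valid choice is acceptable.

delta = min(5/2, (25/138)eps)

Fix eps > 0. We want delta > 0 with 0 < |s − 4| < delta ⇒ |(9s - 12)/(s - 9) + 24/5| < eps.
Combining over a common denominator, (9s - 12)/(s - 9) + 24/5 = [(9s - 12)·(-5) − 24·(s - 9)] / [(-5)·(s - 9)] = -69(s − 4) / ((-5)(s - 9)).
So |(9s - 12)/(s - 9) + 24/5| = 69|s − 4| / (5·|s − 9|).
Restrict delta ≤ 5/2. Then |s − 4| < 5/2 gives |s − 9| = |(s − 4) + (-5)| ≥ 5 − 5/2 = 5/2.
Hence |(9s - 12)/(s - 9) + 24/5| < 69|s − 4|/(5·(5/2)) = (138/25)|s − 4|, which is < eps once |s − 4| < (25/138)eps.
Take delta = min(5/2, (25/138)eps). Then 0 < |s − 4| < delta forces both bounds, so |(9s - 12)/(s - 9) + 24/5| < eps.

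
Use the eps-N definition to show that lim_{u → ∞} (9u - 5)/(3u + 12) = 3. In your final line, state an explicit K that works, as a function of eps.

Suppose eps > 0. We seek K > 0 such that u > K implies |(9u - 5)/(3u + 12) − 3| < eps.
(9u - 5)/(3u + 12) − 3 = (3(9u - 5) − 9(3u + 12)) / (3(3u + 12)) = -123/(3(3u + 12)).
For u > 0 we have 3u + 12 > 3u, so |(9u - 5)/(3u + 12) − 3| = 123/(3(3u + 12)) < 123/(3·3u) = (41/3)/u.
Thus |(9u - 5)/(3u + 12) − 3| < eps whenever u > (41/3)/eps.
Take K = (41/3)/eps. If u > K then |(9u - 5)/(3u + 12) − 3| < (41/3)/u < eps.

K = (41/3)/eps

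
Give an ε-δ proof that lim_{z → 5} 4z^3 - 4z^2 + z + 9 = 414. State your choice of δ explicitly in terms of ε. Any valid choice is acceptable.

Fix ε > 0. We want δ > 0 such that 0 < |z − 5| < δ implies |(4z^3 - 4z^2 + z + 9) − 414| < ε.
(4z^3 - 4z^2 + z + 9) − 414 = 4z^3 - 4z^2 + z - 405 = (z − 5)(4z^2 + 16z + 81).
So |(4z^3 - 4z^2 + z + 9) − 414| = |z − 5|·|4z^2 + 16z + 81|.
Require δ ≤ 1. Then |z − 5| < 1 gives |z| < 6, and by the triangle inequality |4z^2 + 16z + 81| ≤ 4·6^2 + 16·6 + 81 = 321.
Hence |(4z^3 - 4z^2 + z + 9) − 414| ≤ 321|z − 5| < ε provided |z − 5| < ε/321.
Choosing δ = min(1, ε/321) ensures both conditions, hence |(4z^3 - 4z^2 + z + 9) − 414| < ε.

δ = min(1, ε/321)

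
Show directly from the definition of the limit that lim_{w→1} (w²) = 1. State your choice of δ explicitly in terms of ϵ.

δ = min(1, ϵ/3)

Let ϵ > 0. We seek δ > 0 with 0 < |w − 1| < δ ⇒ |w² − 1| < ϵ.
Factor: w² − 1 = (w − 1)(w + 1), so |w² − 1| = |w − 1|·|w + 1|.
Impose δ ≤ 1 so that |w| < 2; then |w + 1| ≤ 3.
Hence |w² − 1| ≤ 3|w − 1|, which is < ϵ once |w − 1| < ϵ/3.
Take δ = min(1, ϵ/3). If 0 < |w − 1| < δ then both bounds hold and |w² − 1| ≤ 3|w − 1| < 3·(ϵ/3) = ϵ.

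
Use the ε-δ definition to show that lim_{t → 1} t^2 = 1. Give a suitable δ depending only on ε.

Let ε > 0 be given. We seek δ > 0 with 0 < |t − 1| < δ ⇒ |t^2 − 1| < ε.
Factor: t^2 − 1 = (t − 1)(t + 1), so |t^2 − 1| = |t − 1|·|t + 1|.
Impose δ ≤ 2 so that |t| < 3; then |t + 1| ≤ 4.
Hence |t^2 − 1| ≤ 4|t − 1|, which is < ε once |t − 1| < ε/4.
Take δ = min(2, ε/4). If 0 < |t − 1| < δ then both bounds hold and |t^2 − 1| ≤ 4|t − 1| < 4·(ε/4) = ε.

δ = min(2, ε/4)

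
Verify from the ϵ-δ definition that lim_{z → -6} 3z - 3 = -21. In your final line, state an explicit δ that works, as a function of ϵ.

Suppose ϵ > 0. We need δ > 0 so that 0 < |z + 6| < δ implies |(3z - 3) + 21| < ϵ.
|(3z - 3) + 21| = |3z + 18| = 3|z + 6|.
Thus it suffices that |z + 6| < ϵ/3.
Take δ = ϵ/3. If 0 < |z + 6| < δ then |(3z - 3) + 21| = 3|z + 6| < 3·(ϵ/3) = ϵ.

δ = ϵ/3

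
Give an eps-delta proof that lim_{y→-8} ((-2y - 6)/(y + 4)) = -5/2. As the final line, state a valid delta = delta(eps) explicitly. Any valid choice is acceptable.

Let eps > 0. We want delta > 0 with 0 < |y + 8| < delta ⇒ |(-2y - 6)/(y + 4) + 5/2| < eps.
Combining over a common denominator, (-2y - 6)/(y + 4) + 5/2 = [(-2y - 6)·(-4) − 10·(y + 4)] / [(-4)·(y + 4)] = -2(y + 8) / ((-4)(y + 4)).
So |(-2y - 6)/(y + 4) + 5/2| = 2|y + 8| / (4·|y + 4|).
Restrict delta ≤ 2. Then |y + 8| < 2 gives |y + 4| = |(y + 8) + (-4)| ≥ 4 − 2 = 2.
Hence |(-2y - 6)/(y + 4) + 5/2| < 2|y + 8|/(4·2) = (1/4)|y + 8|, which is < eps once |y + 8| < 4eps.
Take delta = min(2, 4eps). Then 0 < |y + 8| < delta forces both bounds, so |(-2y - 6)/(y + 4) + 5/2| < eps.

delta = min(2, 4eps)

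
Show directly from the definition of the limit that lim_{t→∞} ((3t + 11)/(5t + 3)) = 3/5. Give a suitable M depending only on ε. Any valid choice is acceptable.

Fix ε > 0. We seek M > 0 such that t > M implies |(3t + 11)/(5t + 3) − (3/5)| < ε.
(3t + 11)/(5t + 3) − (3/5) = (5(3t + 11) − 3(5t + 3)) / (5(5t + 3)) = 46/(5(5t + 3)).
For t > 0 we have 5t + 3 > 5t, so |(3t + 11)/(5t + 3) − (3/5)| = 46/(5(5t + 3)) < 46/(5·5t) = (46/25)/t.
Thus |(3t + 11)/(5t + 3) − (3/5)| < ε whenever t > (46/25)/ε.
Take M = (46/25)/ε. If t > M then |(3t + 11)/(5t + 3) − (3/5)| < (46/25)/t < ε.

M = (46/25)/ε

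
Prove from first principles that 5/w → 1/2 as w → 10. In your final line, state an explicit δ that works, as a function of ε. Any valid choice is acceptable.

δ = min(5, 10ε)

Suppose ε > 0. We seek δ > 0 such that 0 < |w − 10| < δ implies |5/w − (1/2)| < ε.
|5/w − (1/2)| = 5·|10 − w|/(10·|w|) = 5|w − 10|/(10|w|).
Require δ ≤ 5 so that |w| > 10 − 5 = 5, hence 10|w| > 50.
Then |5/w − (1/2)| < 5|w − 10|/50, which is < ε when |w − 10| < 10ε.
Take δ = min(5, 10ε). Then 0 < |w − 10| < δ gives both |w − 10| < 5 and |w − 10| < 10ε, so |5/w − (1/2)| < ε.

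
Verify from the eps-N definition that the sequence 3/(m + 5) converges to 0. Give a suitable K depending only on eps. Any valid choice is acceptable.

K = 3/eps

Fix eps > 0. For m ≥ 1, |3/(m + 5) − 0| = 3/(m + 5) ≤ 3/m.
We need 3/m < eps, i.e. m > 3/eps.
Take K = 3/eps. If m > K then |3/(m + 5)| ≤ 3/m < eps.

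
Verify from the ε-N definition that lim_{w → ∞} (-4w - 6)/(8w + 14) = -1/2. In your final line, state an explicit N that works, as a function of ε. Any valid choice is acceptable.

Suppose ε > 0. We seek N > 0 such that w > N implies |(-4w - 6)/(8w + 14) + 1/2| < ε.
(-4w - 6)/(8w + 14) + 1/2 = (8(-4w - 6) − (-4)(8w + 14)) / (8(8w + 14)) = 8/(8(8w + 14)).
For w > 0 we have 8w + 14 > 8w, so |(-4w - 6)/(8w + 14) + 1/2| = 8/(8(8w + 14)) < 8/(8·8w) = (1/8)/w.
Thus |(-4w - 6)/(8w + 14) + 1/2| < ε whenever w > (1/8)/ε.
Take N = (1/8)/ε. If w > N then |(-4w - 6)/(8w + 14) + 1/2| < (1/8)/w < ε.

N = (1/8)/ε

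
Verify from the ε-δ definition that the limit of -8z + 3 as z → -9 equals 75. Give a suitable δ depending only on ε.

δ = ε/8

Let ε > 0 be given. We need δ > 0 so that 0 < |z + 9| < δ implies |(-8z + 3) − 75| < ε.
|(-8z + 3) − 75| = |-8z - 72| = 8|z + 9|.
Thus it suffices that |z + 9| < ε/8.
Choosing δ = ε/8 gives |(-8z + 3) − 75| = 8|z + 9| < ε whenever |z + 9| < δ.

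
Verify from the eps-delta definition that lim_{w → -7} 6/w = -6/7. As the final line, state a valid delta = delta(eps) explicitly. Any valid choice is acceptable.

delta = min(7/2, (49/12)eps)

Suppose eps > 0. We seek delta > 0 such that 0 < |w + 7| < delta implies |6/w + 6/7| < eps.
|6/w + 6/7| = 6·|-7 − w|/(7·|w|) = 6|w + 7|/(7|w|).
Require delta ≤ 7/2 so that |w| > 7 − 7/2 = 7/2, hence 7|w| > 49/2.
Then |6/w + 6/7| < 6|w + 7|/(49/2), which is < eps when |w + 7| < (49/12)eps.
Take delta = min(7/2, (49/12)eps). Then 0 < |w + 7| < delta gives both |w + 7| < 7/2 and |w + 7| < (49/12)eps, so |6/w + 6/7| < eps.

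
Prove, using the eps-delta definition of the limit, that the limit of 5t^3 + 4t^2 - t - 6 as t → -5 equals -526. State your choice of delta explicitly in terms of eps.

Suppose eps > 0. We want delta > 0 such that 0 < |t + 5| < delta implies |(5t^3 + 4t^2 - t - 6) + 526| < eps.
(5t^3 + 4t^2 - t - 6) + 526 = 5t^3 + 4t^2 - t + 520 = (t + 5)(5t^2 - 21t + 104).
So |(5t^3 + 4t^2 - t - 6) + 526| = |t + 5|·|5t^2 - 21t + 104|.
Assume first that |t + 5| < 1, so |t| < 6. Then |5t^2 - 21t + 104| ≤ 5·6^2 + 21·6 + 104 = 410.
Hence |(5t^3 + 4t^2 - t - 6) + 526| ≤ 410|t + 5| < eps provided |t + 5| < eps/410.
Take delta = min(1, eps/410). Then 0 < |t + 5| < delta gives both |t + 5| < 1 and |t + 5| < eps/410, so |(5t^3 + 4t^2 - t - 6) + 526| < eps.

delta = min(1, eps/410)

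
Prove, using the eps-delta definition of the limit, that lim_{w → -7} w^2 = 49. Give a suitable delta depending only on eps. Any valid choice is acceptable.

Let eps > 0 be given. We seek delta > 0 with 0 < |w + 7| < delta ⇒ |w^2 − 49| < eps.
Factor: w^2 − 49 = (w + 7)(w - 7), so |w^2 − 49| = |w + 7|·|w - 7|.
Impose delta ≤ 1 so that |w| < 8; then |w - 7| ≤ 15.
Hence |w^2 − 49| ≤ 15|w + 7|, which is < eps once |w + 7| < eps/15.
Take delta = min(1, eps/15). If 0 < |w + 7| < delta then both bounds hold and |w^2 − 49| ≤ 15|w + 7| < 15·(eps/15) = eps.

delta = min(1, eps/15)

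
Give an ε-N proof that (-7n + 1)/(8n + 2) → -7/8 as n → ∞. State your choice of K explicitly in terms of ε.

K = (11/32)/ε

Fix ε > 0. For n ≥ 1, |(-7n + 1)/(8n + 2) + 7/8| = |22|/(8(8n + 2)) = 22/(8(8n + 2)).
Since 8n + 2 ≥ 8n for n ≥ 1, this is ≤ 22/(8·8n) = (11/32)/n.
So |(-7n + 1)/(8n + 2) + 7/8| < ε whenever n > (11/32)/ε.
Take K = (11/32)/ε. If n > K then |(-7n + 1)/(8n + 2) + 7/8| ≤ (11/32)/n < ε.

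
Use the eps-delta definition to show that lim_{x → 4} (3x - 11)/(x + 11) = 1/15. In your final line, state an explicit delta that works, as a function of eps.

Let eps > 0 be given. We want delta > 0 with 0 < |x − 4| < delta ⇒ |(3x - 11)/(x + 11) − (1/15)| < eps.
Combining over a common denominator, (3x - 11)/(x + 11) − (1/15) = [(3x - 11)·15 − 1·(x + 11)] / [15·(x + 11)] = 44(x − 4) / (15(x + 11)).
So |(3x - 11)/(x + 11) − (1/15)| = 44|x − 4| / (15·|x + 11|).
Restrict delta ≤ 15/2. Then |x − 4| < 15/2 gives |x + 11| = |(x − 4) + 15| ≥ 15 − 15/2 = 15/2.
Hence |(3x - 11)/(x + 11) − (1/15)| < 44|x − 4|/(15·(15/2)) = (88/225)|x − 4|, which is < eps once |x − 4| < (225/88)eps.
Take delta = min(15/2, (225/88)eps). Then 0 < |x − 4| < delta forces both bounds, so |(3x - 11)/(x + 11) − (1/15)| < eps.

delta = min(15/2, (225/88)eps)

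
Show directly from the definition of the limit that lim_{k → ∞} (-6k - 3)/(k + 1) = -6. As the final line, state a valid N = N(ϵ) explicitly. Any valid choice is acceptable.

N = 3/ϵ

Suppose ϵ > 0. For k ≥ 1, |(-6k - 3)/(k + 1) + 6| = |3|/((k + 1)) = 3/((k + 1)).
Since k + 1 ≥ k for k ≥ 1, this is ≤ 3/(k) = 3/k.
So |(-6k - 3)/(k + 1) + 6| < ϵ whenever k > 3/ϵ.
Take N = 3/ϵ. If k > N then |(-6k - 3)/(k + 1) + 6| ≤ 3/k < ϵ.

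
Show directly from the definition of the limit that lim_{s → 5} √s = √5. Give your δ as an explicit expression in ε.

Suppose ε > 0. We want δ > 0 such that 0 < |s − 5| < δ implies |√s − √5| < ε.
Multiplying by the conjugate, |√s − √5| = |s − 5|/(√s + √5).
Restrict δ ≤ 5 so that |s − 5| < 5 forces s > 0, and then √s + √5 > √5.
Hence |√s − √5| < |s − 5|/√5, which is < ε once |s − 5| < √5·ε.
Take δ = min(5, √5·ε). If 0 < |s − 5| < δ then s > 0 and |√s − √5| < |s − 5|/√5 < ε.

δ = min(5, √5·ε)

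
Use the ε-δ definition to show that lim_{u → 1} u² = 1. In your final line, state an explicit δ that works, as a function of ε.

Let ε > 0 be given. We seek δ > 0 with 0 < |u − 1| < δ ⇒ |u² − 1| < ε.
Factor: u² − 1 = (u − 1)(u + 1), so |u² − 1| = |u − 1|·|u + 1|.
Impose δ ≤ 1 so that |u| < 2; then |u + 1| ≤ 3.
Hence |u² − 1| ≤ 3|u − 1|, which is < ε once |u − 1| < ε/3.
Take δ = min(1, ε/3). If 0 < |u − 1| < δ then both bounds hold and |u² − 1| ≤ 3|u − 1| < 3·(ε/3) = ε.

δ = min(1, ε/3)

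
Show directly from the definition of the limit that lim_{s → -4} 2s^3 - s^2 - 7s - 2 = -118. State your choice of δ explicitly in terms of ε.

δ = min(1, ε/124)

Let ε > 0 be given. We want δ > 0 such that 0 < |s + 4| < δ implies |(2s^3 - s^2 - 7s - 2) + 118| < ε.
(2s^3 - s^2 - 7s - 2) + 118 = 2s^3 - s^2 - 7s + 116 = (s + 4)(2s^2 - 9s + 29).
So |(2s^3 - s^2 - 7s - 2) + 118| = |s + 4|·|2s^2 - 9s + 29|.
Assume first that |s + 4| < 1, so |s| < 5. Then |2s^2 - 9s + 29| ≤ 2·5^2 + 9·5 + 29 = 124.
Hence |(2s^3 - s^2 - 7s - 2) + 118| ≤ 124|s + 4| < ε provided |s + 4| < ε/124.
Choosing δ = min(1, ε/124) ensures both conditions, hence |(2s^3 - s^2 - 7s - 2) + 118| < ε.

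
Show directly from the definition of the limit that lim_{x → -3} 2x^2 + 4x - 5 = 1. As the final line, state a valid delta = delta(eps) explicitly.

Let eps > 0. We want delta > 0 such that 0 < |x + 3| < delta implies |(2x^2 + 4x - 5) − 1| < eps.
(2x^2 + 4x - 5) − 1 = 2x^2 + 4x - 6 = (x + 3)(2x - 2).
So |(2x^2 + 4x - 5) − 1| = |x + 3|·|2x - 2|.
Require delta ≤ 2. Then |x + 3| < 2 gives |x| < 5, and by the triangle inequality |2x - 2| ≤ 2·5 + 2 = 12.
Hence |(2x^2 + 4x - 5) − 1| ≤ 12|x + 3| < eps provided |x + 3| < eps/12.
Take delta = min(2, eps/12). Then 0 < |x + 3| < delta gives both |x + 3| < 2 and |x + 3| < eps/12, so |(2x^2 + 4x - 5) − 1| < eps.

delta = min(2, eps/12)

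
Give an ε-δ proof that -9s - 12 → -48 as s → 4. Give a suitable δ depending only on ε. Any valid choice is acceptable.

δ = ε/9

Suppose ε > 0. We need δ > 0 so that 0 < |s − 4| < δ implies |(-9s - 12) + 48| < ε.
|(-9s - 12) + 48| = |-9s + 36| = 9|s − 4|.
Thus it suffices that |s − 4| < ε/9.
Choosing δ = ε/9 gives |(-9s - 12) + 48| = 9|s − 4| < ε whenever |s − 4| < δ.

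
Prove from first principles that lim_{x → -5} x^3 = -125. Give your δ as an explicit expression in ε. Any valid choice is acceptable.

Let ε > 0 be given. We seek δ > 0 with 0 < |x + 5| < δ ⇒ |x^3 + 125| < ε.
Factor: x^3 + 125 = (x + 5)(x^2 - 5x + 25), so |x^3 + 125| = |x + 5|·|x^2 - 5x + 25|.
Restrict δ ≤ 2. Then |x + 5| < 2 gives |x| < 7, so by the triangle inequality |x^2 - 5x + 25| ≤ 7^2 + 5·7 + 25 = 109.
Hence |x^3 + 125| ≤ 109|x + 5|, which is < ε once |x + 5| < ε/109.
Take δ = min(2, ε/109). If 0 < |x + 5| < δ then both bounds hold and |x^3 + 125| ≤ 109|x + 5| < 109·(ε/109) = ε.

δ = min(2, ε/109)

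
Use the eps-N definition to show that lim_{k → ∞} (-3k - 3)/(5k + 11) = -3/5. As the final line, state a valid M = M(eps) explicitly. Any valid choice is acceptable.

Suppose eps > 0. For k ≥ 1, |(-3k - 3)/(5k + 11) + 3/5| = |18|/(5(5k + 11)) = 18/(5(5k + 11)).
Since 5k + 11 ≥ 5k for k ≥ 1, this is ≤ 18/(5·5k) = (18/25)/k.
So |(-3k - 3)/(5k + 11) + 3/5| < eps whenever k > (18/25)/eps.
Take M = (18/25)/eps. If k > M then |(-3k - 3)/(5k + 11) + 3/5| ≤ (18/25)/k < eps.

M = (18/25)/eps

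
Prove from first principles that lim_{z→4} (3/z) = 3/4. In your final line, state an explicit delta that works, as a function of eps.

Let eps > 0. We seek delta > 0 such that 0 < |z − 4| < delta implies |3/z − (3/4)| < eps.
|3/z − (3/4)| = 3·|4 − z|/(4·|z|) = 3|z − 4|/(4|z|).
Restrict delta ≤ 2. Then |z − 4| < 2 gives |z| > 2, so 4|z| > 8.
Then |3/z − (3/4)| < 3|z − 4|/8, which is < eps when |z − 4| < (8/3)eps.
Take delta = min(2, (8/3)eps). Then 0 < |z − 4| < delta gives both |z − 4| < 2 and |z − 4| < (8/3)eps, so |3/z − (3/4)| < eps.

delta = min(2, (8/3)eps)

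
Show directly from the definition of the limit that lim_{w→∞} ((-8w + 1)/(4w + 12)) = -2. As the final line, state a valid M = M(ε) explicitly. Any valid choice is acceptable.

Let ε > 0 be given. We seek M > 0 such that w > M implies |(-8w + 1)/(4w + 12) + 2| < ε.
(-8w + 1)/(4w + 12) + 2 = (4(-8w + 1) − (-8)(4w + 12)) / (4(4w + 12)) = 100/(4(4w + 12)).
For w > 0 we have 4w + 12 > 4w, so |(-8w + 1)/(4w + 12) + 2| = 100/(4(4w + 12)) < 100/(4·4w) = (25/4)/w.
Thus |(-8w + 1)/(4w + 12) + 2| < ε whenever w > (25/4)/ε.
Take M = (25/4)/ε. If w > M then |(-8w + 1)/(4w + 12) + 2| < (25/4)/w < ε.

M = (25/4)/ε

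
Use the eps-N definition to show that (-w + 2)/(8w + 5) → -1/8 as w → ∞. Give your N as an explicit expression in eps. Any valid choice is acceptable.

Suppose eps > 0. We seek N > 0 such that w > N implies |(-w + 2)/(8w + 5) + 1/8| < eps.
(-w + 2)/(8w + 5) + 1/8 = (8(-w + 2) − (-1)(8w + 5)) / (8(8w + 5)) = 21/(8(8w + 5)).
For w > 0 we have 8w + 5 > 8w, so |(-w + 2)/(8w + 5) + 1/8| = 21/(8(8w + 5)) < 21/(8·8w) = (21/64)/w.
Thus |(-w + 2)/(8w + 5) + 1/8| < eps whenever w > (21/64)/eps.
Take N = (21/64)/eps. If w > N then |(-w + 2)/(8w + 5) + 1/8| < (21/64)/w < eps.

N = (21/64)/eps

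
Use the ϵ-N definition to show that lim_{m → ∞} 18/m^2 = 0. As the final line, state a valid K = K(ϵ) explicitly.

K = (18/ϵ)^{1/2}

Let ϵ > 0 be given. For m ≥ 1, |18/m^2 − 0| = 18/m^2.
18/m^2 < ϵ ⇔ m^2 > 18/ϵ ⇔ m > (18/ϵ)^{1/2}.
Take K = (18/ϵ)^{1/2}. Then m > K implies 18/m^2 < ϵ.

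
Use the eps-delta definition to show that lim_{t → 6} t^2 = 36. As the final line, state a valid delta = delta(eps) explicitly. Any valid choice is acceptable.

delta = min(2, eps/14)

Let eps > 0 be given. We seek delta > 0 with 0 < |t − 6| < delta ⇒ |t^2 − 36| < eps.
Factor: t^2 − 36 = (t − 6)(t + 6), so |t^2 − 36| = |t − 6|·|t + 6|.
Restrict delta ≤ 2. Then |t − 6| < 2 gives |t| < 8, so by the triangle inequality |t + 6| ≤ 8 + 6 = 14.
Hence |t^2 − 36| ≤ 14|t − 6|, which is < eps once |t − 6| < eps/14.
Take delta = min(2, eps/14). If 0 < |t − 6| < delta then both bounds hold and |t^2 − 36| ≤ 14|t − 6| < 14·(eps/14) = eps.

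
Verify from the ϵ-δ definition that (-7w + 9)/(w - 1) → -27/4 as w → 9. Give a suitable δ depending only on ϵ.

Suppose ϵ > 0. We want δ > 0 with 0 < |w − 9| < δ ⇒ |(-7w + 9)/(w - 1) + 27/4| < ϵ.
Combining over a common denominator, (-7w + 9)/(w - 1) + 27/4 = [(-7w + 9)·8 − (-54)·(w - 1)] / [8·(w - 1)] = -2(w − 9) / (8(w - 1)).
So |(-7w + 9)/(w - 1) + 27/4| = 2|w − 9| / (8·|w − 1|).
Require δ ≤ 4, so |w − 1| ≥ |8| − |w − 9| > 8 − 4 = 4.
Hence |(-7w + 9)/(w - 1) + 27/4| < 2|w − 9|/(8·4) = (1/16)|w − 9|, which is < ϵ once |w − 9| < 16ϵ.
Take δ = min(4, 16ϵ). Then 0 < |w − 9| < δ forces both bounds, so |(-7w + 9)/(w - 1) + 27/4| < ϵ.

δ = min(4, 16ϵ)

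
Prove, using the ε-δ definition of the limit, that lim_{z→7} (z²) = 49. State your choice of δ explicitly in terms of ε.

Fix ε > 0. We seek δ > 0 with 0 < |z − 7| < δ ⇒ |z² − 49| < ε.
Factor: z² − 49 = (z − 7)(z + 7), so |z² − 49| = |z − 7|·|z + 7|.
Restrict δ ≤ 2. Then |z − 7| < 2 gives |z| < 9, so by the triangle inequality |z + 7| ≤ 9 + 7 = 16.
Hence |z² − 49| ≤ 16|z − 7|, which is < ε once |z − 7| < ε/16.
Take δ = min(2, ε/16). If 0 < |z − 7| < δ then both bounds hold and |z² − 49| ≤ 16|z − 7| < 16·(ε/16) = ε.

δ = min(2, ε/16)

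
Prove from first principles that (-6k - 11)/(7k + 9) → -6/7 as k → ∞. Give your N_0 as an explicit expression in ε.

N_0 = (23/49)/ε

Let ε > 0 be given. For k ≥ 1, |(-6k - 11)/(7k + 9) + 6/7| = |-23|/(7(7k + 9)) = 23/(7(7k + 9)).
Since 7k + 9 ≥ 7k for k ≥ 1, this is ≤ 23/(7·7k) = (23/49)/k.
So |(-6k - 11)/(7k + 9) + 6/7| < ε whenever k > (23/49)/ε.
Take N_0 = (23/49)/ε. If k > N_0 then |(-6k - 11)/(7k + 9) + 6/7| ≤ (23/49)/k < ε.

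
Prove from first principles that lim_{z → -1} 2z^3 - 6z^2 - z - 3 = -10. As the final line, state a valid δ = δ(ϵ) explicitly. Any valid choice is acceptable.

Let ϵ > 0. We want δ > 0 such that 0 < |z + 1| < δ implies |(2z^3 - 6z^2 - z - 3) + 10| < ϵ.
(2z^3 - 6z^2 - z - 3) + 10 = 2z^3 - 6z^2 - z + 7 = (z + 1)(2z^2 - 8z + 7).
So |(2z^3 - 6z^2 - z - 3) + 10| = |z + 1|·|2z^2 - 8z + 7|.
Assume first that |z + 1| < 2, so |z| < 3. Then |2z^2 - 8z + 7| ≤ 2·3^2 + 8·3 + 7 = 49.
Hence |(2z^3 - 6z^2 - z - 3) + 10| ≤ 49|z + 1| < ϵ provided |z + 1| < ϵ/49.
Choosing δ = min(2, ϵ/49) ensures both conditions, hence |(2z^3 - 6z^2 - z - 3) + 10| < ϵ.

δ = min(2, ϵ/49)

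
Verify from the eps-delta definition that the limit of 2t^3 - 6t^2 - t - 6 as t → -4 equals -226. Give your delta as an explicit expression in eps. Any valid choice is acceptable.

Fix eps > 0. We want delta > 0 such that 0 < |t + 4| < delta implies |(2t^3 - 6t^2 - t - 6) + 226| < eps.
(2t^3 - 6t^2 - t - 6) + 226 = 2t^3 - 6t^2 - t + 220 = (t + 4)(2t^2 - 14t + 55).
So |(2t^3 - 6t^2 - t - 6) + 226| = |t + 4|·|2t^2 - 14t + 55|.
Require delta ≤ 2. Then |t + 4| < 2 gives |t| < 6, and by the triangle inequality |2t^2 - 14t + 55| ≤ 2·6^2 + 14·6 + 55 = 211.
Hence |(2t^3 - 6t^2 - t - 6) + 226| ≤ 211|t + 4| < eps provided |t + 4| < eps/211.
Choosing delta = min(2, eps/211) ensures both conditions, hence |(2t^3 - 6t^2 - t - 6) + 226| < eps.

delta = min(2, eps/211)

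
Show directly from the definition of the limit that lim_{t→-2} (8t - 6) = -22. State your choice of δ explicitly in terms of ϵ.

δ = ϵ/8

Fix ϵ > 0. We need δ > 0 so that 0 < |t + 2| < δ implies |(8t - 6) + 22| < ϵ.
|(8t - 6) + 22| = |8t + 16| = 8|t + 2|.
So 8|t + 2| < ϵ exactly when |t + 2| < ϵ/8.
Choosing δ = ϵ/8 gives |(8t - 6) + 22| = 8|t + 2| < ϵ whenever |t + 2| < δ.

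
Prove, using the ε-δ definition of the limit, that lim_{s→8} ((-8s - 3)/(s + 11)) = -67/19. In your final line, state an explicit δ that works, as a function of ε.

Let ε > 0. We want δ > 0 with 0 < |s − 8| < δ ⇒ |(-8s - 3)/(s + 11) + 67/19| < ε.
Combining over a common denominator, (-8s - 3)/(s + 11) + 67/19 = [(-8s - 3)·19 − (-67)·(s + 11)] / [19·(s + 11)] = -85(s − 8) / (19(s + 11)).
So |(-8s - 3)/(s + 11) + 67/19| = 85|s − 8| / (19·|s + 11|).
Require δ ≤ 19/2, so |s + 11| ≥ |19| − |s − 8| > 19 − 19/2 = 19/2.
Hence |(-8s - 3)/(s + 11) + 67/19| < 85|s − 8|/(19·(19/2)) = (170/361)|s − 8|, which is < ε once |s − 8| < (361/170)ε.
Take δ = min(19/2, (361/170)ε). Then 0 < |s − 8| < δ forces both bounds, so |(-8s - 3)/(s + 11) + 67/19| < ε.

δ = min(19/2, (361/170)ε)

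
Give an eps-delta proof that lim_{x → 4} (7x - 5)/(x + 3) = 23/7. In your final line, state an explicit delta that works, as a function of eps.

delta = min(7/2, (49/52)eps)

Let eps > 0 be given. We want delta > 0 with 0 < |x − 4| < delta ⇒ |(7x - 5)/(x + 3) − (23/7)| < eps.
Combining over a common denominator, (7x - 5)/(x + 3) − (23/7) = [(7x - 5)·7 − 23·(x + 3)] / [7·(x + 3)] = 26(x − 4) / (7(x + 3)).
So |(7x - 5)/(x + 3) − (23/7)| = 26|x − 4| / (7·|x + 3|).
Require delta ≤ 7/2, so |x + 3| ≥ |7| − |x − 4| > 7 − 7/2 = 7/2.
Hence |(7x - 5)/(x + 3) − (23/7)| < 26|x − 4|/(7·(7/2)) = (52/49)|x − 4|, which is < eps once |x − 4| < (49/52)eps.
Take delta = min(7/2, (49/52)eps). Then 0 < |x − 4| < delta forces both bounds, so |(7x - 5)/(x + 3) − (23/7)| < eps.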